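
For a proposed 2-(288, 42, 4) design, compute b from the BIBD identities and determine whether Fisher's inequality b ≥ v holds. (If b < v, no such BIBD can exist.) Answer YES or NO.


b = λv(v − 1)/(k(k − 1)) = 4·288·287/(42·41) = 330624/1722 = 192.
Compare with v = 288: b < v, so Fisher's inequality fails.

NO


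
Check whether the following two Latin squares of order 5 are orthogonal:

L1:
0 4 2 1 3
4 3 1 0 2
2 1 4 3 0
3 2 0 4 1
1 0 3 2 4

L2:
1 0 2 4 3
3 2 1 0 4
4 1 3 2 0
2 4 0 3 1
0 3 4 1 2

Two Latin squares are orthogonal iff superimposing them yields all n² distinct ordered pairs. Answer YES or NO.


Form the n² = 25 superimposed pairs (L1[i][j], L2[i][j]), row by row (rows and columns indexed from 0):
row 0: (0,1) (4,0) (2,2) (1,4) (3,3)
row 1: (4,3) (3,2) (1,1) (0,0) (2,4)
row 2: (2,4) (1,1) (4,3) (3,2) (0,0)
row 3: (3,2) (2,4) (0,0) (4,3) (1,1)
row 4: (1,0) (0,3) (3,4) (2,1) (4,2)
Orthogonality requires all 25 pairs distinct.
But the pair (2,4) repeats: cell (1,4) has L1 = 2, L2 = 4, and cell (2,0) has L1 = 2, L2 = 4.
A repeated pair means some other pair never occurs (only 15 distinct pairs out of 25), so the squares are not orthogonal.
Conclusion: NO.

NO


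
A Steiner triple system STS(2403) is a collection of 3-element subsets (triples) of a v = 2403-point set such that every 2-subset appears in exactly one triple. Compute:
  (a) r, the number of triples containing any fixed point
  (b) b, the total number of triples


An STS(v) is a 2-(v, 3, 1) BIBD: block size k = 3, λ = 1.
Replication: r(k − 1) = λ(v − 1) ⇒ r·2 = 2403 − 1 = 2402 ⇒ r = 1201.
Block count: bk = vr ⇒ b·3 = 2403·1201 = 2886003 ⇒ b = 962001.
(Check via b = v(v − 1)/6 = 2403·2402/6 = 5772006/6 = 962001.)

r = 1201, b = 962001.


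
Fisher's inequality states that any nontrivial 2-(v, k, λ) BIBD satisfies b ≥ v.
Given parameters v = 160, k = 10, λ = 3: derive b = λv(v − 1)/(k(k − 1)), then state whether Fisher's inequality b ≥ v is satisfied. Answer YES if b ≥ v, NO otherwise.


b = λv(v − 1)/(k(k − 1)) = 3·160·159/(10·9) = 76320/90 = 848.
Compare with v = 160: b ≥ v, so Fisher's inequality holds.

YES


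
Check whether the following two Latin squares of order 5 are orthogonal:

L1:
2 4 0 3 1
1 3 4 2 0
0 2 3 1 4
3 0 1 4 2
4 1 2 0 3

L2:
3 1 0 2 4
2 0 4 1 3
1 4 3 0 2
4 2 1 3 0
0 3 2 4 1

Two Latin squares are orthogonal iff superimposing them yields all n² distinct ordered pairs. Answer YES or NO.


Form the n² = 25 superimposed pairs (L1[i][j], L2[i][j]), row by row (rows and columns indexed from 0):
row 0: (2,3) (4,1) (0,0) (3,2) (1,4)
row 1: (1,2) (3,0) (4,4) (2,1) (0,3)
row 2: (0,1) (2,4) (3,3) (1,0) (4,2)
row 3: (3,4) (0,2) (1,1) (4,3) (2,0)
row 4: (4,0) (1,3) (2,2) (0,4) (3,1)
Orthogonality requires all 25 pairs distinct.
Check by first coordinate: for each symbol s of L1, list the L2 entries in the n cells where L1 = s; they must all differ.
  L1 = 0: L2 entries (in reading order) 0, 3, 1, 2, 4 — all 5 distinct ✓
  L1 = 1: L2 entries (in reading order) 4, 2, 0, 1, 3 — all 5 distinct ✓
  L1 = 2: L2 entries (in reading order) 3, 1, 4, 0, 2 — all 5 distinct ✓
  L1 = 3: L2 entries (in reading order) 2, 0, 3, 4, 1 — all 5 distinct ✓
  L1 = 4: L2 entries (in reading order) 1, 4, 2, 3, 0 — all 5 distinct ✓
Every symbol of L1 meets every symbol of L2 exactly once, so all 25 pairs are distinct (25 of 25).
Conclusion: YES.

YES


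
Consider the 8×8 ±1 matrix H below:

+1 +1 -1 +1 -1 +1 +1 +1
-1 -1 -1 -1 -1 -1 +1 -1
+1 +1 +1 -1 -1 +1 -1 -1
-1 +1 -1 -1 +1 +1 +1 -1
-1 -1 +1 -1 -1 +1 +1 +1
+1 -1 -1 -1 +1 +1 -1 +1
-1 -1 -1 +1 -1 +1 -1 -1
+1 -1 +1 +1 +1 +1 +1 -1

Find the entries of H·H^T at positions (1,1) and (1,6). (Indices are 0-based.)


Row 1 of H: [-1, -1, -1, -1, -1, -1, 1, -1].
Row 6 of H: [-1, -1, -1, 1, -1, 1, -1, -1].
(H·H^T)[1][1] = Σ_j H[1][j]·H[1][j] = (-1)² + (-1)² + (-1)² + (-1)² + (-1)² + (-1)² + (1)² + (-1)² = 1 + 1 + 1 + 1 + 1 + 1 + 1 + 1 = 8.
(H·H^T)[1][6] = Σ_j H[1][j]·H[6][j] = (-1)·(-1) + (-1)·(-1) + (-1)·(-1) + (-1)·(1) + (-1)·(-1) + (-1)·(1) + (1)·(-1) + (-1)·(-1) = 1 + 1 + 1 + -1 + 1 + -1 + -1 + 1 = 2.
Rows 1 and 6 are not orthogonal (dot product = 2 ≠ 0), so H is not a Hadamard matrix.

(1,1) entry = 8; (1,6) entry = 2.


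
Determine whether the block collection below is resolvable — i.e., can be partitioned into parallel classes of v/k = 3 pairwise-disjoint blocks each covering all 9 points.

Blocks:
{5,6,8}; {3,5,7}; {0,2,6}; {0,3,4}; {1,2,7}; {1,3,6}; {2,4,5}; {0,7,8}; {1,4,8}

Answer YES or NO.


v = 9, block size k = 3, number of blocks = 9.
For resolvability, blocks must partition into parallel classes of size v/k = 3.
Total blocks must therefore be a multiple of 3: 9 = 3·3 + 0 ⇒ divisible ✓.
Greedy packing gives 3 candidate class(es). Each should be a full parallel class (size 3, covers all 9 points).
  Class 1 (3 blocks): {5,6,8}; {0,3,4}; {1,2,7}. Points covered: [0, 1, 2, 3, 4, 5, 6, 7, 8].
  Class 2 (3 blocks): {3,5,7}; {0,2,6}; {1,4,8}. Points covered: [0, 1, 2, 3, 4, 5, 6, 7, 8].
  Class 3 (3 blocks): {1,3,6}; {2,4,5}; {0,7,8}. Points covered: [0, 1, 2, 3, 4, 5, 6, 7, 8].
All classes full (size 3)? YES. All classes cover every point? YES.
Resolvable? YES.

YES


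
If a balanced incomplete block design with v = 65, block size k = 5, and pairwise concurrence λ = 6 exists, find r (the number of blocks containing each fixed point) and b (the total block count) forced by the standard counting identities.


Any 2-(v, k, λ) BIBD satisfies two necessary conditions:
  (i)  Each point sits in r blocks, and counting incidences through any fixed point gives r(k − 1) = λ(v − 1), so r = λ(v − 1)/(k − 1).
  (ii) Total incidences bk = vr, so b = vr/k.
Step 1: r = λ(v − 1)/(k − 1) = 6·(65 − 1)/(5 − 1) = 6·64/4 = 384/4 = 96.
Step 2: b = vr/k = 65·96/5 = 6240/5 = 1248.
Check integrality: r = 96 ∈ Z ✓, b = 1248 ∈ Z ✓.
(These identities are necessary conditions: they determine r and b for any design with these parameters, but do not by themselves prove that one exists.)

r = 96, b = 1248.


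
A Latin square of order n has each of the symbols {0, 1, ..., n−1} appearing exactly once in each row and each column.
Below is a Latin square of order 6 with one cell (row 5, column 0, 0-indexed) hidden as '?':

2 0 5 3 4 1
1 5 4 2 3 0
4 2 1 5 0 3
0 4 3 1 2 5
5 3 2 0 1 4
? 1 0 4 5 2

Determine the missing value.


Row 5 contains symbols [0, 1, 2, 4, 5] — missing [3].
Column 0 contains symbols [0, 1, 2, 4, 5] — missing [3].
The missing symbol must appear in both missing sets; intersection = [3].
Therefore the hidden value is 3.

Missing value = 3.


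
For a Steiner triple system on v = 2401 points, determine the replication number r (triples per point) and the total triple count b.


An STS(v) is a 2-(v, 3, 1) BIBD: block size k = 3, λ = 1.
Replication: r(k − 1) = λ(v − 1) ⇒ r·2 = 2401 − 1 = 2400 ⇒ r = 1200.
Block count: b = v(v − 1)/6 = 2401·2400/6 = 5762400/6 = 960400.

r = 1200, b = 960400.


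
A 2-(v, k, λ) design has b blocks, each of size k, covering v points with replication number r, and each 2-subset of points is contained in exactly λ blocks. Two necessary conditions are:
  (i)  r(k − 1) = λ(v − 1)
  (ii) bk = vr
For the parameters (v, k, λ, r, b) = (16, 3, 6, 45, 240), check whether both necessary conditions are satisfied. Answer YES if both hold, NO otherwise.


Condition (i): r(k − 1) = 45·2 = 90; λ(v − 1) = 6·15 = 90. Match? YES.
Condition (ii): bk = 240·3 = 720; vr = 16·45 = 720. Match? YES.
Both conditions hold? YES.

YES


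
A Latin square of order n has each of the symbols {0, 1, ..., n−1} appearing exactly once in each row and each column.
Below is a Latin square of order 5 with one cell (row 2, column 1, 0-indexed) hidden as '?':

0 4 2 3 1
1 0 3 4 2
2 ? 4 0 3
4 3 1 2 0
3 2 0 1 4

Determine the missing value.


Row 2 contains symbols [0, 2, 3, 4] — missing [1].
Column 1 contains symbols [0, 2, 3, 4] — missing [1].
The missing symbol must appear in both missing sets; intersection = [1].
Therefore the hidden value is 1.

Missing value = 1.


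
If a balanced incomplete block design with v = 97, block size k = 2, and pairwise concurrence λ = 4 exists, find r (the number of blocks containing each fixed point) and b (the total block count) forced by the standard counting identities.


Any 2-(v, k, λ) BIBD satisfies two necessary conditions:
  (i)  Each point sits in r blocks, and counting incidences through any fixed point gives r(k − 1) = λ(v − 1), so r = λ(v − 1)/(k − 1).
  (ii) Total incidences bk = vr, so b = vr/k.
Step 1: r = λ(v − 1)/(k − 1) = 4·(97 − 1)/(2 − 1) = 4·96/1 = 384/1 = 384.
Step 2: b = vr/k = 97·384/2 = 37248/2 = 18624.
Check integrality: r = 384 ∈ Z ✓, b = 18624 ∈ Z ✓.
(These identities are necessary conditions: they determine r and b for any design with these parameters, but do not by themselves prove that one exists.)

r = 384, b = 18624.


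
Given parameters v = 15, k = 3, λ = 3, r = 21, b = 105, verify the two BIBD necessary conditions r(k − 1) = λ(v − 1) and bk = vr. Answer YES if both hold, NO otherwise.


Condition (i): r(k − 1) = 21·2 = 42; λ(v − 1) = 3·14 = 42. Match? YES.
Condition (ii): bk = 105·3 = 315; vr = 15·21 = 315. Match? YES.
Both conditions hold? YES.

YES


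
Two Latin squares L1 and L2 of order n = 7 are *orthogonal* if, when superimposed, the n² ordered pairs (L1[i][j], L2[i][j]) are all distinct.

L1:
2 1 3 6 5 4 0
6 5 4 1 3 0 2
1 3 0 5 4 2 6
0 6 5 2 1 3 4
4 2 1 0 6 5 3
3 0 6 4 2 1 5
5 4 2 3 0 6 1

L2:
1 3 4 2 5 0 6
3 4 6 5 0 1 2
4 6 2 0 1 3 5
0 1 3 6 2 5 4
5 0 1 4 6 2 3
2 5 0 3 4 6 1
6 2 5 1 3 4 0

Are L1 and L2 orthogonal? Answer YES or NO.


Form the n² = 49 superimposed pairs (L1[i][j], L2[i][j]), row by row (rows and columns indexed from 0):
row 0: (2,1) (1,3) (3,4) (6,2) (5,5) (4,0) (0,6)
row 1: (6,3) (5,4) (4,6) (1,5) (3,0) (0,1) (2,2)
row 2: (1,4) (3,6) (0,2) (5,0) (4,1) (2,3) (6,5)
row 3: (0,0) (6,1) (5,3) (2,6) (1,2) (3,5) (4,4)
row 4: (4,5) (2,0) (1,1) (0,4) (6,6) (5,2) (3,3)
row 5: (3,2) (0,5) (6,0) (4,3) (2,4) (1,6) (5,1)
row 6: (5,6) (4,2) (2,5) (3,1) (0,3) (6,4) (1,0)
Orthogonality requires all 49 pairs distinct.
Check by first coordinate: for each symbol s of L1, list the L2 entries in the n cells where L1 = s; they must all differ.
  L1 = 0: L2 entries (in reading order) 6, 1, 2, 0, 4, 5, 3 — all 7 distinct ✓
  L1 = 1: L2 entries (in reading order) 3, 5, 4, 2, 1, 6, 0 — all 7 distinct ✓
  L1 = 2: L2 entries (in reading order) 1, 2, 3, 6, 0, 4, 5 — all 7 distinct ✓
  L1 = 3: L2 entries (in reading order) 4, 0, 6, 5, 3, 2, 1 — all 7 distinct ✓
  L1 = 4: L2 entries (in reading order) 0, 6, 1, 4, 5, 3, 2 — all 7 distinct ✓
  L1 = 5: L2 entries (in reading order) 5, 4, 0, 3, 2, 1, 6 — all 7 distinct ✓
  L1 = 6: L2 entries (in reading order) 2, 3, 5, 1, 6, 0, 4 — all 7 distinct ✓
Every symbol of L1 meets every symbol of L2 exactly once, so all 49 pairs are distinct (49 of 49).
Conclusion: YES.

YES


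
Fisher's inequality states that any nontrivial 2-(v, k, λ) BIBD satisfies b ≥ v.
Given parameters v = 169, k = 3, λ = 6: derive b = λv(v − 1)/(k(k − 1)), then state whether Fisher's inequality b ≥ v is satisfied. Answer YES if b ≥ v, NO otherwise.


b = λv(v − 1)/(k(k − 1)) = 6·169·168/(3·2) = 170352/6 = 28392.
Compare with v = 169: b ≥ v, so Fisher's inequality holds.

YES


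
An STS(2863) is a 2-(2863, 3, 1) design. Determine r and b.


An STS(v) is a 2-(v, 3, 1) BIBD: block size k = 3, λ = 1.
Replication: r(k − 1) = λ(v − 1) ⇒ r·2 = 2863 − 1 = 2862 ⇒ r = 1431.
Block count: bk = vr ⇒ b·3 = 2863·1431 = 4096953 ⇒ b = 1365651.
(Check via b = v(v − 1)/6 = 2863·2862/6 = 8193906/6 = 1365651.)

r = 1431, b = 1365651.


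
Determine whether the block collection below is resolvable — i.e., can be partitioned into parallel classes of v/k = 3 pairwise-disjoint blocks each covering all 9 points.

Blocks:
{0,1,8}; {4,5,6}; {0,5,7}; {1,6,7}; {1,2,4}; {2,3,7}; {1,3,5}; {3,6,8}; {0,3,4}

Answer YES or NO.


v = 9, block size k = 3, number of blocks = 9.
For resolvability, blocks must partition into parallel classes of size v/k = 3.
Total blocks must therefore be a multiple of 3: 9 = 3·3 + 0 ⇒ divisible ✓.
Consider block {1,6,7}. The only other block(s) in the collection disjoint from it are {0,3,4} — just 1 block(s). Any parallel class containing {1,6,7} would need 2 other blocks each disjoint from it, so no parallel class of size 3 can contain {1,6,7}.
Since every block must belong to some parallel class in a resolution, the collection cannot be partitioned into parallel classes.
Resolvable? NO.

NO


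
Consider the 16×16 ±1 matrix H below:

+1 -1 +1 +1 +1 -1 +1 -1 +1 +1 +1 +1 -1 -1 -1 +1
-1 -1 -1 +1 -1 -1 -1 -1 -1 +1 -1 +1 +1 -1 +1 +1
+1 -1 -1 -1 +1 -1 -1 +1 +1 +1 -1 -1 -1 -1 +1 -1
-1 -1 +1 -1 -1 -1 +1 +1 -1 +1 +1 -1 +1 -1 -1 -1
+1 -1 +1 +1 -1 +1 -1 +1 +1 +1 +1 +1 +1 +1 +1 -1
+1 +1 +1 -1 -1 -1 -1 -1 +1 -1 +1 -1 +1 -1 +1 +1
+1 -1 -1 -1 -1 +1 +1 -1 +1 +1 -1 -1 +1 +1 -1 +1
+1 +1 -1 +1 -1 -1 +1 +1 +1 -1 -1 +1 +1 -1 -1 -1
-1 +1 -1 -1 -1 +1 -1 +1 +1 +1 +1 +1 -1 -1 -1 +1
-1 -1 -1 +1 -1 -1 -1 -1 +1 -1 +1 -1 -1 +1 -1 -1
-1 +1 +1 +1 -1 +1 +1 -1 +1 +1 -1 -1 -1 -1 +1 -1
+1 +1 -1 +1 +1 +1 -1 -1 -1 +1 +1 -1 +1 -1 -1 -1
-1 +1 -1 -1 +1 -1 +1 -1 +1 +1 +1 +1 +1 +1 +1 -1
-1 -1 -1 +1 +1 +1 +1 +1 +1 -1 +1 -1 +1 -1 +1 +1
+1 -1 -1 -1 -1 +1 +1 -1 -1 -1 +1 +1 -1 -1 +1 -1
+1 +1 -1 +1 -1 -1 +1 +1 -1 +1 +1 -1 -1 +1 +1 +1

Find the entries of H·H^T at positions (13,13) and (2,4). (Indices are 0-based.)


Row 2 of H: [1, -1, -1, -1, 1, -1, -1, 1, 1, 1, -1, -1, -1, -1, 1, -1].
Row 4 of H: [1, -1, 1, 1, -1, 1, -1, 1, 1, 1, 1, 1, 1, 1, 1, -1].
Row 13 of H: [-1, -1, -1, 1, 1, 1, 1, 1, 1, -1, 1, -1, 1, -1, 1, 1].
(H·H^T)[13][13] = Σ_j H[13][j]·H[13][j] = (-1)² + (-1)² + (-1)² + (1)² + (1)² + (1)² + (1)² + (1)² + (1)² + (-1)² + (1)² + (-1)² + (1)² + (-1)² + (1)² + (1)² = 1 + 1 + 1 + 1 + 1 + 1 + 1 + 1 + 1 + 1 + 1 + 1 + 1 + 1 + 1 + 1 = 16.
(H·H^T)[2][4] = Σ_j H[2][j]·H[4][j] = (1)·(1) + (-1)·(-1) + (-1)·(1) + (-1)·(1) + (1)·(-1) + (-1)·(1) + (-1)·(-1) + (1)·(1) + (1)·(1) + (1)·(1) + (-1)·(1) + (-1)·(1) + (-1)·(1) + (-1)·(1) + (1)·(1) + (-1)·(-1) = 1 + 1 + -1 + -1 + -1 + -1 + 1 + 1 + 1 + 1 + -1 + -1 + -1 + -1 + 1 + 1 = 0.
So rows 2 and 4 are orthogonal; the diagonal entry equals n = 16.

(13,13) entry = 16; (2,4) entry = 0.


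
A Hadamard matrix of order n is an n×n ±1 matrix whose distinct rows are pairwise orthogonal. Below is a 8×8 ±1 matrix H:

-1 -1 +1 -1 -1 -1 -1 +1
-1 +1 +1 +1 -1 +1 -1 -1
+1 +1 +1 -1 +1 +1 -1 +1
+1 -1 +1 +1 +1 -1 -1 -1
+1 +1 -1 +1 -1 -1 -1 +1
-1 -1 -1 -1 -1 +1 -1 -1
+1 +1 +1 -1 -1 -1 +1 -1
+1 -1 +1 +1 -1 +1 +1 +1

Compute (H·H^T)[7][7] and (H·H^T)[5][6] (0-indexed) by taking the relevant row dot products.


Row 5 of H: [-1, -1, -1, -1, -1, 1, -1, -1].
Row 6 of H: [1, 1, 1, -1, -1, -1, 1, -1].
Row 7 of H: [1, -1, 1, 1, -1, 1, 1, 1].
(H·H^T)[7][7] = Σ_j H[7][j]·H[7][j] = (1)² + (-1)² + (1)² + (1)² + (-1)² + (1)² + (1)² + (1)² = 1 + 1 + 1 + 1 + 1 + 1 + 1 + 1 = 8.
(H·H^T)[5][6] = Σ_j H[5][j]·H[6][j] = (-1)·(1) + (-1)·(1) + (-1)·(1) + (-1)·(-1) + (-1)·(-1) + (1)·(-1) + (-1)·(1) + (-1)·(-1) = -1 + -1 + -1 + 1 + 1 + -1 + -1 + 1 = -2.
Rows 5 and 6 are not orthogonal (dot product = -2 ≠ 0), so H is not a Hadamard matrix.

(7,7) entry = 8; (5,6) entry = -2.


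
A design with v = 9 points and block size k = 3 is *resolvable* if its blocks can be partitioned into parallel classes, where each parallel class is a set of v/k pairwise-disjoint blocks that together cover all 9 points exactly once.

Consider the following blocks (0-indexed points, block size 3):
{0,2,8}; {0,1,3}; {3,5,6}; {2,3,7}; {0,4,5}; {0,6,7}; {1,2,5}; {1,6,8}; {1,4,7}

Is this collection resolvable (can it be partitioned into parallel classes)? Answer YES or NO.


v = 9, block size k = 3, number of blocks = 9.
For resolvability, blocks must partition into parallel classes of size v/k = 3.
Total blocks must therefore be a multiple of 3: 9 = 3·3 + 0 ⇒ divisible ✓.
Consider block {0,1,3}. It intersects every other block in the collection, so no parallel class of size 3 can contain it.
Since every block must belong to some parallel class in a resolution, the collection cannot be partitioned into parallel classes.
Resolvable? NO.

NO


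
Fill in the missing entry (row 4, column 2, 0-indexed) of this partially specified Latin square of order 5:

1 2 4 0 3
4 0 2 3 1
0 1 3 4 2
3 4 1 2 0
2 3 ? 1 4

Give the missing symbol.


Row 4 contains symbols [1, 2, 3, 4] — missing [0].
Column 2 contains symbols [1, 2, 3, 4] — missing [0].
The missing symbol must appear in both missing sets; intersection = [0].
Therefore the hidden value is 0.

Missing value = 0.


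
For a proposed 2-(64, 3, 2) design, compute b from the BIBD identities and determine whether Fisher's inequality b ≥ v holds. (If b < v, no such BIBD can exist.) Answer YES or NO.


r = λ(v − 1)/(k − 1) = 2·63/2 = 63.
b = vr/k = 64·63/3 = 1344.
Fisher's inequality: b ≥ v ⇔ 1344 ≥ 64? YES.

YES


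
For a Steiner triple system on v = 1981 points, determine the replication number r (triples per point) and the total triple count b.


An STS(v) is a 2-(v, 3, 1) BIBD: block size k = 3, λ = 1.
Replication: r(k − 1) = λ(v − 1) ⇒ r·2 = 1981 − 1 = 1980 ⇒ r = 990.
Block count: bk = vr ⇒ b·3 = 1981·990 = 1961190 ⇒ b = 653730.

r = 990, b = 653730.


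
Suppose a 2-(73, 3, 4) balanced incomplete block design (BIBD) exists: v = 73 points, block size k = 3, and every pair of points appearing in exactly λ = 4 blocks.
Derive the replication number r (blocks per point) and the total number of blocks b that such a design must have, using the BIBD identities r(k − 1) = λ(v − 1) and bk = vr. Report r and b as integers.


Any 2-(v, k, λ) BIBD satisfies two necessary conditions:
  (i)  Each point sits in r blocks, and counting incidences through any fixed point gives r(k − 1) = λ(v − 1), so r = λ(v − 1)/(k − 1).
  (ii) Total incidences bk = vr, so b = vr/k.
Step 1: r = λ(v − 1)/(k − 1) = 4·(73 − 1)/(3 − 1) = 4·72/2 = 288/2 = 144.
Step 2: b = vr/k = 73·144/3 = 10512/3 = 3504.
Check integrality: r = 144 ∈ Z ✓, b = 3504 ∈ Z ✓.
(These identities are necessary conditions: they determine r and b for any design with these parameters, but do not by themselves prove that one exists.)

r = 144, b = 3504.


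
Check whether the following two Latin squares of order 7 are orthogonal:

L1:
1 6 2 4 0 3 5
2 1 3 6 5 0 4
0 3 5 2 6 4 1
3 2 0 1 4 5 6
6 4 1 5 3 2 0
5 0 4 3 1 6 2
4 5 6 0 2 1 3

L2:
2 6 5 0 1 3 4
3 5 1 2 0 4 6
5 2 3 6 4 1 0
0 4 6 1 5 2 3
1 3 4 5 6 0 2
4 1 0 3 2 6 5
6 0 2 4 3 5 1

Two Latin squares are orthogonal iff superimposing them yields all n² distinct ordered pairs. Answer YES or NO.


Form the n² = 49 superimposed pairs (L1[i][j], L2[i][j]), row by row (rows and columns indexed from 0):
row 0: (1,2) (6,6) (2,5) (4,0) (0,1) (3,3) (5,4)
row 1: (2,3) (1,5) (3,1) (6,2) (5,0) (0,4) (4,6)
row 2: (0,5) (3,2) (5,3) (2,6) (6,4) (4,1) (1,0)
row 3: (3,0) (2,4) (0,6) (1,1) (4,5) (5,2) (6,3)
row 4: (6,1) (4,3) (1,4) (5,5) (3,6) (2,0) (0,2)
row 5: (5,4) (0,1) (4,0) (3,3) (1,2) (6,6) (2,5)
row 6: (4,6) (5,0) (6,2) (0,4) (2,3) (1,5) (3,1)
Orthogonality requires all 49 pairs distinct.
But the pair (5,4) repeats: cell (0,6) has L1 = 5, L2 = 4, and cell (5,0) has L1 = 5, L2 = 4.
A repeated pair means some other pair never occurs (only 35 distinct pairs out of 49), so the squares are not orthogonal.
Conclusion: NO.

NO


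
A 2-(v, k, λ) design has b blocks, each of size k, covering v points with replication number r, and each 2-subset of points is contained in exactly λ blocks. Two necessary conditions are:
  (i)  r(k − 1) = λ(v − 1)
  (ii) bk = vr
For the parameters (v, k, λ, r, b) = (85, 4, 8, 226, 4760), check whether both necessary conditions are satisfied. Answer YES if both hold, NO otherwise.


Condition (i): r(k − 1) = 226·3 = 678; λ(v − 1) = 8·84 = 672. Match? NO.
Condition (ii): bk = 4760·4 = 19040; vr = 85·226 = 19210. Match? NO.
Both conditions hold? NO.

NO


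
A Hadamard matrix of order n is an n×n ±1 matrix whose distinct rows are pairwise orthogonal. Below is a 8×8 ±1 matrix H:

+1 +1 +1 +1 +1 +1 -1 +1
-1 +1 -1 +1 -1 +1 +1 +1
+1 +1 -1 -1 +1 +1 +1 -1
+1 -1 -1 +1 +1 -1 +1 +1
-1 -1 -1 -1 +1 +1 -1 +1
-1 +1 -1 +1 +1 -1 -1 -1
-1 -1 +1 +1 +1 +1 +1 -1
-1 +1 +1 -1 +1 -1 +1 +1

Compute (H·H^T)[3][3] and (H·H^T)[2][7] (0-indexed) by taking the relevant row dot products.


Row 2 of H: [1, 1, -1, -1, 1, 1, 1, -1].
Row 3 of H: [1, -1, -1, 1, 1, -1, 1, 1].
Row 7 of H: [-1, 1, 1, -1, 1, -1, 1, 1].
(H·H^T)[3][3] = Σ_j H[3][j]·H[3][j] = (1)² + (-1)² + (-1)² + (1)² + (1)² + (-1)² + (1)² + (1)² = 1 + 1 + 1 + 1 + 1 + 1 + 1 + 1 = 8.
(H·H^T)[2][7] = Σ_j H[2][j]·H[7][j] = (1)·(-1) + (1)·(1) + (-1)·(1) + (-1)·(-1) + (1)·(1) + (1)·(-1) + (1)·(1) + (-1)·(1) = -1 + 1 + -1 + 1 + 1 + -1 + 1 + -1 = 0.
So rows 2 and 7 are orthogonal; the diagonal entry equals n = 8.

(3,3) entry = 8; (2,7) entry = 0.


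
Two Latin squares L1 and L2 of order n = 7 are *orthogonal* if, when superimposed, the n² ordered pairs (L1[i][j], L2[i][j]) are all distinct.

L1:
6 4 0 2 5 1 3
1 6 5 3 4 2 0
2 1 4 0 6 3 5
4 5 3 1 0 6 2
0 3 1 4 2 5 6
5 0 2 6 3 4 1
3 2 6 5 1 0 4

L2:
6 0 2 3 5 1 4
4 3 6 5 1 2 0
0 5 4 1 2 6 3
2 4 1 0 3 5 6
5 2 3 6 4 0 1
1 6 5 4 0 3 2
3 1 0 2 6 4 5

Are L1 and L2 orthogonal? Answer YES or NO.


Form the n² = 49 superimposed pairs (L1[i][j], L2[i][j]), row by row (rows and columns indexed from 0):
row 0: (6,6) (4,0) (0,2) (2,3) (5,5) (1,1) (3,4)
row 1: (1,4) (6,3) (5,6) (3,5) (4,1) (2,2) (0,0)
row 2: (2,0) (1,5) (4,4) (0,1) (6,2) (3,6) (5,3)
row 3: (4,2) (5,4) (3,1) (1,0) (0,3) (6,5) (2,6)
row 4: (0,5) (3,2) (1,3) (4,6) (2,4) (5,0) (6,1)
row 5: (5,1) (0,6) (2,5) (6,4) (3,0) (4,3) (1,2)
row 6: (3,3) (2,1) (6,0) (5,2) (1,6) (0,4) (4,5)
Orthogonality requires all 49 pairs distinct.
Check by first coordinate: for each symbol s of L1, list the L2 entries in the n cells where L1 = s; they must all differ.
  L1 = 0: L2 entries (in reading order) 2, 0, 1, 3, 5, 6, 4 — all 7 distinct ✓
  L1 = 1: L2 entries (in reading order) 1, 4, 5, 0, 3, 2, 6 — all 7 distinct ✓
  L1 = 2: L2 entries (in reading order) 3, 2, 0, 6, 4, 5, 1 — all 7 distinct ✓
  L1 = 3: L2 entries (in reading order) 4, 5, 6, 1, 2, 0, 3 — all 7 distinct ✓
  L1 = 4: L2 entries (in reading order) 0, 1, 4, 2, 6, 3, 5 — all 7 distinct ✓
  L1 = 5: L2 entries (in reading order) 5, 6, 3, 4, 0, 1, 2 — all 7 distinct ✓
  L1 = 6: L2 entries (in reading order) 6, 3, 2, 5, 1, 4, 0 — all 7 distinct ✓
Every symbol of L1 meets every symbol of L2 exactly once, so all 49 pairs are distinct (49 of 49).
Conclusion: YES.

YES


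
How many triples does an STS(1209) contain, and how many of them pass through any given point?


An STS(v) is a 2-(v, 3, 1) BIBD: block size k = 3, λ = 1.
Replication: r(k − 1) = λ(v − 1) ⇒ r·2 = 1209 − 1 = 1208 ⇒ r = 604.
Block count: bk = vr ⇒ b·3 = 1209·604 = 730236 ⇒ b = 243412.

r = 604, b = 243412.


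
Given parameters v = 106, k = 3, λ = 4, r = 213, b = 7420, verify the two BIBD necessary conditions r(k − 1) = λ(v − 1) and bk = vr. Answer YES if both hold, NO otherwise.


Condition (i): r(k − 1) = 213·2 = 426; λ(v − 1) = 4·105 = 420. Match? NO.
Condition (ii): bk = 7420·3 = 22260; vr = 106·213 = 22578. Match? NO.
Both conditions hold? NO.

NO


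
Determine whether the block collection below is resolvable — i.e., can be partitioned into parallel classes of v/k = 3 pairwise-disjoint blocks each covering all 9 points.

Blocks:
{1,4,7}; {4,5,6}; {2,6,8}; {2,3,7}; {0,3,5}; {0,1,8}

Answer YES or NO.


v = 9, block size k = 3, number of blocks = 6.
For resolvability, blocks must partition into parallel classes of size v/k = 3.
Total blocks must therefore be a multiple of 3: 6 = 3·2 + 0 ⇒ divisible ✓.
Greedy packing gives 2 candidate class(es). Each should be a full parallel class (size 3, covers all 9 points).
  Class 1 (3 blocks): {1,4,7}; {2,6,8}; {0,3,5}. Points covered: [0, 1, 2, 3, 4, 5, 6, 7, 8].
  Class 2 (3 blocks): {4,5,6}; {2,3,7}; {0,1,8}. Points covered: [0, 1, 2, 3, 4, 5, 6, 7, 8].
All classes full (size 3)? YES. All classes cover every point? YES.
Resolvable? YES.

YES


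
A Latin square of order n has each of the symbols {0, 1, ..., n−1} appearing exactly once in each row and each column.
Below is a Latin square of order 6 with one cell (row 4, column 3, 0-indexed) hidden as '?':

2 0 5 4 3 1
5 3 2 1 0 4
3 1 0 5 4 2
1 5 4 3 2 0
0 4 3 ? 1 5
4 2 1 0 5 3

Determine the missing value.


Row 4 contains symbols [0, 1, 3, 4, 5] — missing [2].
Column 3 contains symbols [0, 1, 3, 4, 5] — missing [2].
The missing symbol must appear in both missing sets; intersection = [2].
Therefore the hidden value is 2.

Missing value = 2.


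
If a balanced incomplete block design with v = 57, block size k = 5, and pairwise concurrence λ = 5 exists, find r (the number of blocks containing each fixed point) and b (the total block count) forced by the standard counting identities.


Any 2-(v, k, λ) BIBD satisfies two necessary conditions:
  (i)  Each point sits in r blocks, and counting incidences through any fixed point gives r(k − 1) = λ(v − 1), so r = λ(v − 1)/(k − 1).
  (ii) Total incidences bk = vr, so b = vr/k.
Step 1: r = λ(v − 1)/(k − 1) = 5·(57 − 1)/(5 − 1) = 5·56/4 = 280/4 = 70.
Step 2: b = vr/k = 57·70/5 = 3990/5 = 798.
Check integrality: r = 70 ∈ Z ✓, b = 798 ∈ Z ✓.
(These identities are necessary conditions: they determine r and b for any design with these parameters, but do not by themselves prove that one exists.)

r = 70, b = 798.


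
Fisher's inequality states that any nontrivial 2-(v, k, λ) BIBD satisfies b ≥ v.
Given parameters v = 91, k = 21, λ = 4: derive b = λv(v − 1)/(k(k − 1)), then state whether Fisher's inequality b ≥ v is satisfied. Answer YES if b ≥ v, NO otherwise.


b = λv(v − 1)/(k(k − 1)) = 4·91·90/(21·20) = 32760/420 = 78.
Compare with v = 91: b < v, so Fisher's inequality fails.

NO


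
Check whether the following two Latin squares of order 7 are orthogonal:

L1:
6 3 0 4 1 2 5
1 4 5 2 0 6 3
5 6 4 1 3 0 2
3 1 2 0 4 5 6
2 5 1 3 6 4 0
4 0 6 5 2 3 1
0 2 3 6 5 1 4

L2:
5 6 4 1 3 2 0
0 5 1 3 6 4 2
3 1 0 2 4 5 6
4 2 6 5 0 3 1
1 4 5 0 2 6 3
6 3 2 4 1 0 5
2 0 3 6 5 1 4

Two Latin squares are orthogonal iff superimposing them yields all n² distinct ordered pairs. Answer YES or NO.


Form the n² = 49 superimposed pairs (L1[i][j], L2[i][j]), row by row (rows and columns indexed from 0):
row 0: (6,5) (3,6) (0,4) (4,1) (1,3) (2,2) (5,0)
row 1: (1,0) (4,5) (5,1) (2,3) (0,6) (6,4) (3,2)
row 2: (5,3) (6,1) (4,0) (1,2) (3,4) (0,5) (2,6)
row 3: (3,4) (1,2) (2,6) (0,5) (4,0) (5,3) (6,1)
row 4: (2,1) (5,4) (1,5) (3,0) (6,2) (4,6) (0,3)
row 5: (4,6) (0,3) (6,2) (5,4) (2,1) (3,0) (1,5)
row 6: (0,2) (2,0) (3,3) (6,6) (5,5) (1,1) (4,4)
Orthogonality requires all 49 pairs distinct.
But the pair (3,4) repeats: cell (2,4) has L1 = 3, L2 = 4, and cell (3,0) has L1 = 3, L2 = 4.
A repeated pair means some other pair never occurs (only 35 distinct pairs out of 49), so the squares are not orthogonal.
Conclusion: NO.

NO


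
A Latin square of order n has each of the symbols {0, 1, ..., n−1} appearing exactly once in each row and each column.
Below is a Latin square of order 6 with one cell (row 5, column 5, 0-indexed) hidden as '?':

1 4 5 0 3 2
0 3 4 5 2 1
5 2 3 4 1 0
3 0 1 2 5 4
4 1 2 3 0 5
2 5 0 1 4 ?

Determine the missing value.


Row 5 contains symbols [0, 1, 2, 4, 5] — missing [3].
Column 5 contains symbols [0, 1, 2, 4, 5] — missing [3].
The missing symbol must appear in both missing sets; intersection = [3].
Therefore the hidden value is 3.

Missing value = 3.


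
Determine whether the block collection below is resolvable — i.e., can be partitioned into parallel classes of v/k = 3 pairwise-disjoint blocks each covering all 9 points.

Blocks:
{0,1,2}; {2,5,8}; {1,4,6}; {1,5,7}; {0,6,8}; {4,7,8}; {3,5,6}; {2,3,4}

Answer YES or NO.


v = 9, block size k = 3, number of blocks = 8.
For resolvability, blocks must partition into parallel classes of size v/k = 3.
Total blocks must therefore be a multiple of 3: 8 = 3·2 + 2 ⇒ not divisible ✗.
Resolvable? NO.

NO


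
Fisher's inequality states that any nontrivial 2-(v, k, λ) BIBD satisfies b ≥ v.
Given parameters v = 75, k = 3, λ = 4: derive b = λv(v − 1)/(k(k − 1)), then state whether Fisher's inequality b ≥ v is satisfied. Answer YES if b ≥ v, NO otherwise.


b = λv(v − 1)/(k(k − 1)) = 4·75·74/(3·2) = 22200/6 = 3700.
Compare with v = 75: b ≥ v, so Fisher's inequality holds.

YES


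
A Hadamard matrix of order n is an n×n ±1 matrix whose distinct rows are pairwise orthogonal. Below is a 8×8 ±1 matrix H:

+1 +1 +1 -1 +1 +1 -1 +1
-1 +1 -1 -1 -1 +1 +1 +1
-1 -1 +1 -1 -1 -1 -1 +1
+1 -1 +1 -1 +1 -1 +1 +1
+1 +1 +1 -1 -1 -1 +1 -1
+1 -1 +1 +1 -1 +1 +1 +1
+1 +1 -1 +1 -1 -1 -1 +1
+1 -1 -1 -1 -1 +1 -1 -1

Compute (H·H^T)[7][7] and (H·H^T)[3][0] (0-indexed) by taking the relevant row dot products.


Row 0 of H: [1, 1, 1, -1, 1, 1, -1, 1].
Row 3 of H: [1, -1, 1, -1, 1, -1, 1, 1].
Row 7 of H: [1, -1, -1, -1, -1, 1, -1, -1].
(H·H^T)[7][7] = Σ_j H[7][j]·H[7][j] = (1)² + (-1)² + (-1)² + (-1)² + (-1)² + (1)² + (-1)² + (-1)² = 1 + 1 + 1 + 1 + 1 + 1 + 1 + 1 = 8.
(H·H^T)[3][0] = Σ_j H[3][j]·H[0][j] = (1)·(1) + (-1)·(1) + (1)·(1) + (-1)·(-1) + (1)·(1) + (-1)·(1) + (1)·(-1) + (1)·(1) = 1 + -1 + 1 + 1 + 1 + -1 + -1 + 1 = 2.
Rows 3 and 0 are not orthogonal (dot product = 2 ≠ 0), so H is not a Hadamard matrix.

(7,7) entry = 8; (3,0) entry = 2.


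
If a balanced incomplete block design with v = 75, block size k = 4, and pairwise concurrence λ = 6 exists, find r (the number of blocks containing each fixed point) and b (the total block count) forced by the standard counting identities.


Any 2-(v, k, λ) BIBD satisfies two necessary conditions:
  (i)  Each point sits in r blocks, and counting incidences through any fixed point gives r(k − 1) = λ(v − 1), so r = λ(v − 1)/(k − 1).
  (ii) Total incidences bk = vr, so b = vr/k.
Step 1: r = λ(v − 1)/(k − 1) = 6·(75 − 1)/(4 − 1) = 6·74/3 = 444/3 = 148.
Step 2: b = vr/k = 75·148/4 = 11100/4 = 2775.
Check integrality: r = 148 ∈ Z ✓, b = 2775 ∈ Z ✓.
(These identities are necessary conditions: they determine r and b for any design with these parameters, but do not by themselves prove that one exists.)

r = 148, b = 2775.


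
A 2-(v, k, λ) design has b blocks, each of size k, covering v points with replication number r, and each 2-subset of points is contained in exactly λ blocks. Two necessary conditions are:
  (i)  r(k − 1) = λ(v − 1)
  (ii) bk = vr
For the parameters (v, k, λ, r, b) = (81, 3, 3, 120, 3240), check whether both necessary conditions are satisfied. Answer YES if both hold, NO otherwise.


Condition (i): r(k − 1) = 120·2 = 240; λ(v − 1) = 3·80 = 240. Match? YES.
Condition (ii): bk = 3240·3 = 9720; vr = 81·120 = 9720. Match? YES.
Both conditions hold? YES.

YES


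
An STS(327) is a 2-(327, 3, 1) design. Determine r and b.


An STS(v) is a 2-(v, 3, 1) BIBD: block size k = 3, λ = 1.
Replication: r(k − 1) = λ(v − 1) ⇒ r·2 = 327 − 1 = 326 ⇒ r = 163.
Block count: b = v(v − 1)/6 = 327·326/6 = 106602/6 = 17767.

r = 163, b = 17767.


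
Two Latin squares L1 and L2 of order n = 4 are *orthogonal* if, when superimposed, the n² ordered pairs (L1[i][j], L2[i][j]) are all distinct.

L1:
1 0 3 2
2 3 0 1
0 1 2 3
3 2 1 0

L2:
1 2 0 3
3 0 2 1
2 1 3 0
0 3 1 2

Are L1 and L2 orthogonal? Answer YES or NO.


Form the n² = 16 superimposed pairs (L1[i][j], L2[i][j]), row by row (rows and columns indexed from 0):
row 0: (1,1) (0,2) (3,0) (2,3)
row 1: (2,3) (3,0) (0,2) (1,1)
row 2: (0,2) (1,1) (2,3) (3,0)
row 3: (3,0) (2,3) (1,1) (0,2)
Orthogonality requires all 16 pairs distinct.
But the pair (2,3) repeats: cell (0,3) has L1 = 2, L2 = 3, and cell (1,0) has L1 = 2, L2 = 3.
A repeated pair means some other pair never occurs (only 4 distinct pairs out of 16), so the squares are not orthogonal.
Conclusion: NO.

NO


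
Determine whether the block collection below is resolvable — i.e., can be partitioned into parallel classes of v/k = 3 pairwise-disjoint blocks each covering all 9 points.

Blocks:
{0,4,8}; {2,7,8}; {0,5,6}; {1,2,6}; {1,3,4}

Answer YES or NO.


v = 9, block size k = 3, number of blocks = 5.
For resolvability, blocks must partition into parallel classes of size v/k = 3.
Total blocks must therefore be a multiple of 3: 5 = 3·1 + 2 ⇒ not divisible ✗.
Resolvable? NO.

NO


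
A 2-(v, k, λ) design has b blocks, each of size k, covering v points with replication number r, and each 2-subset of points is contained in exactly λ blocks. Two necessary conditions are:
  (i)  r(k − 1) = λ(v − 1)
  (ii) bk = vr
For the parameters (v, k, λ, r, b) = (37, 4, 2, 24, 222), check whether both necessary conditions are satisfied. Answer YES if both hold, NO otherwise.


Condition (i): r(k − 1) = 24·3 = 72; λ(v − 1) = 2·36 = 72. Match? YES.
Condition (ii): bk = 222·4 = 888; vr = 37·24 = 888. Match? YES.
Both conditions hold? YES.

YES


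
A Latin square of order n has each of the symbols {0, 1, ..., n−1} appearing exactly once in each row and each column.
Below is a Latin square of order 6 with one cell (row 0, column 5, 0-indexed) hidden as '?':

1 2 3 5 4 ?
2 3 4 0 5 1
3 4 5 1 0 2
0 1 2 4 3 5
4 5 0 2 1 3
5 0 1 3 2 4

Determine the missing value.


Row 0 contains symbols [1, 2, 3, 4, 5] — missing [0].
Column 5 contains symbols [1, 2, 3, 4, 5] — missing [0].
The missing symbol must appear in both missing sets; intersection = [0].
Therefore the hidden value is 0.

Missing value = 0.


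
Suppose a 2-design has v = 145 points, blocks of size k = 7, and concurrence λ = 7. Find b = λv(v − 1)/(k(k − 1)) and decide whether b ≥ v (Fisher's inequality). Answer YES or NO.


b = λv(v − 1)/(k(k − 1)) = 7·145·144/(7·6) = 146160/42 = 3480.
Compare with v = 145: b ≥ v, so Fisher's inequality holds.

YES


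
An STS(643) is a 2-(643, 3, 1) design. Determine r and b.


An STS(v) is a 2-(v, 3, 1) BIBD: block size k = 3, λ = 1.
Replication: r(k − 1) = λ(v − 1) ⇒ r·2 = 643 − 1 = 642 ⇒ r = 321.
Block count: bk = vr ⇒ b·3 = 643·321 = 206403 ⇒ b = 68801.

r = 321, b = 68801.


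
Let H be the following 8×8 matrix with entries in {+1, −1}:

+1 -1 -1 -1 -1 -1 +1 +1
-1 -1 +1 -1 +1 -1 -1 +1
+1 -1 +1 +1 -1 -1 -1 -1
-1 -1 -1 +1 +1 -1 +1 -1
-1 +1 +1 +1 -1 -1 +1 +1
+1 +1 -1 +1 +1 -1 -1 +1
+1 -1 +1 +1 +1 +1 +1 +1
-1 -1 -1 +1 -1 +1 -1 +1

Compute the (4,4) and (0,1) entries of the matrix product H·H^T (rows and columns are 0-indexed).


Row 0 of H: [1, -1, -1, -1, -1, -1, 1, 1].
Row 1 of H: [-1, -1, 1, -1, 1, -1, -1, 1].
Row 4 of H: [-1, 1, 1, 1, -1, -1, 1, 1].
(H·H^T)[4][4] = Σ_j H[4][j]·H[4][j] = (-1)² + (1)² + (1)² + (1)² + (-1)² + (-1)² + (1)² + (1)² = 1 + 1 + 1 + 1 + 1 + 1 + 1 + 1 = 8.
(H·H^T)[0][1] = Σ_j H[0][j]·H[1][j] = (1)·(-1) + (-1)·(-1) + (-1)·(1) + (-1)·(-1) + (-1)·(1) + (-1)·(-1) + (1)·(-1) + (1)·(1) = -1 + 1 + -1 + 1 + -1 + 1 + -1 + 1 = 0.
So rows 0 and 1 are orthogonal; the diagonal entry equals n = 8.

(4,4) entry = 8; (0,1) entry = 0.


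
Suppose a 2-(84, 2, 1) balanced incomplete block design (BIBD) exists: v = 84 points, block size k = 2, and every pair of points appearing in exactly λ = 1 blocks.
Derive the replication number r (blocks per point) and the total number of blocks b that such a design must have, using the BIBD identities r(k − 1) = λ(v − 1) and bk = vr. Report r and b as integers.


Any 2-(v, k, λ) BIBD satisfies two necessary conditions:
  (i)  Each point sits in r blocks, and counting incidences through any fixed point gives r(k − 1) = λ(v − 1), so r = λ(v − 1)/(k − 1).
  (ii) Total incidences bk = vr, so b = vr/k.
Step 1: r = λ(v − 1)/(k − 1) = 1·(84 − 1)/(2 − 1) = 1·83/1 = 83/1 = 83.
Step 2: b = vr/k = 84·83/2 = 6972/2 = 3486.
Check integrality: r = 83 ∈ Z ✓, b = 3486 ∈ Z ✓.
(These identities are necessary conditions: they determine r and b for any design with these parameters, but do not by themselves prove that one exists.)

r = 83, b = 3486.


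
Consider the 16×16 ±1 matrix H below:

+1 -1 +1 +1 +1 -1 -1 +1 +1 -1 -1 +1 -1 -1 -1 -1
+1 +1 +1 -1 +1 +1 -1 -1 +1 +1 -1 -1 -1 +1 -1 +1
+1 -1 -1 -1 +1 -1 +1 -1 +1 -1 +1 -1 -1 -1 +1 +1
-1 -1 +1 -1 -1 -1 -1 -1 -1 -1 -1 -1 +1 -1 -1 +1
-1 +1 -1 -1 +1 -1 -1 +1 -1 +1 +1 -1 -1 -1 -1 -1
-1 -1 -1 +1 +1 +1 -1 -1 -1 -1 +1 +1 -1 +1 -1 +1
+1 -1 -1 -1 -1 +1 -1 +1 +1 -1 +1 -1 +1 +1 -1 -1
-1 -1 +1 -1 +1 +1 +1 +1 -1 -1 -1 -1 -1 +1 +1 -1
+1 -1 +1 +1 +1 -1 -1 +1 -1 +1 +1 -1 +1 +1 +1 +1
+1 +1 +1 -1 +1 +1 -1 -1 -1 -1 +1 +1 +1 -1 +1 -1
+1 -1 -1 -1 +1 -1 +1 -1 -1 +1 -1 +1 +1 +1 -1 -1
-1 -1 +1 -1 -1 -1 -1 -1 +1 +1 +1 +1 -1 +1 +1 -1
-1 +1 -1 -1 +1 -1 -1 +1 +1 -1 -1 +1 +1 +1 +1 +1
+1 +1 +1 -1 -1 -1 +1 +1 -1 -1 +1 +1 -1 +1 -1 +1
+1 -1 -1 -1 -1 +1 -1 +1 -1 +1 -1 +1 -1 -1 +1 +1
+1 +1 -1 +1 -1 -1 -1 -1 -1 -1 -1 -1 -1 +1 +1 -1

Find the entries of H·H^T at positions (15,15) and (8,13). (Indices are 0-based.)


Row 8 of H: [1, -1, 1, 1, 1, -1, -1, 1, -1, 1, 1, -1, 1, 1, 1, 1].
Row 13 of H: [1, 1, 1, -1, -1, -1, 1, 1, -1, -1, 1, 1, -1, 1, -1, 1].
Row 15 of H: [1, 1, -1, 1, -1, -1, -1, -1, -1, -1, -1, -1, -1, 1, 1, -1].
(H·H^T)[15][15] = Σ_j H[15][j]·H[15][j] = (1)² + (1)² + (-1)² + (1)² + (-1)² + (-1)² + (-1)² + (-1)² + (-1)² + (-1)² + (-1)² + (-1)² + (-1)² + (1)² + (1)² + (-1)² = 1 + 1 + 1 + 1 + 1 + 1 + 1 + 1 + 1 + 1 + 1 + 1 + 1 + 1 + 1 + 1 = 16.
(H·H^T)[8][13] = Σ_j H[8][j]·H[13][j] = (1)·(1) + (-1)·(1) + (1)·(1) + (1)·(-1) + (1)·(-1) + (-1)·(-1) + (-1)·(1) + (1)·(1) + (-1)·(-1) + (1)·(-1) + (1)·(1) + (-1)·(1) + (1)·(-1) + (1)·(1) + (1)·(-1) + (1)·(1) = 1 + -1 + 1 + -1 + -1 + 1 + -1 + 1 + 1 + -1 + 1 + -1 + -1 + 1 + -1 + 1 = 0.
So rows 8 and 13 are orthogonal; the diagonal entry equals n = 16.

(15,15) entry = 16; (8,13) entry = 0.


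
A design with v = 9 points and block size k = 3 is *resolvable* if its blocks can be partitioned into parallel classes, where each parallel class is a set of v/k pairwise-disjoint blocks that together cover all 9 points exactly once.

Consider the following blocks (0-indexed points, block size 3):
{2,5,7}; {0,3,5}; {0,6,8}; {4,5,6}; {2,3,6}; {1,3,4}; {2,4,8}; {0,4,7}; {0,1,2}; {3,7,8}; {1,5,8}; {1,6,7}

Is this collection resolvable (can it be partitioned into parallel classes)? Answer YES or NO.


v = 9, block size k = 3, number of blocks = 12.
For resolvability, blocks must partition into parallel classes of size v/k = 3.
Total blocks must therefore be a multiple of 3: 12 = 3·4 + 0 ⇒ divisible ✓.
Greedy packing gives 4 candidate class(es). Each should be a full parallel class (size 3, covers all 9 points).
  Class 1 (3 blocks): {2,5,7}; {0,6,8}; {1,3,4}. Points covered: [0, 1, 2, 3, 4, 5, 6, 7, 8].
  Class 2 (3 blocks): {0,3,5}; {2,4,8}; {1,6,7}. Points covered: [0, 1, 2, 3, 4, 5, 6, 7, 8].
  Class 3 (3 blocks): {4,5,6}; {0,1,2}; {3,7,8}. Points covered: [0, 1, 2, 3, 4, 5, 6, 7, 8].
  Class 4 (3 blocks): {2,3,6}; {0,4,7}; {1,5,8}. Points covered: [0, 1, 2, 3, 4, 5, 6, 7, 8].
All classes full (size 3)? YES. All classes cover every point? YES.
Resolvable? YES.

YES


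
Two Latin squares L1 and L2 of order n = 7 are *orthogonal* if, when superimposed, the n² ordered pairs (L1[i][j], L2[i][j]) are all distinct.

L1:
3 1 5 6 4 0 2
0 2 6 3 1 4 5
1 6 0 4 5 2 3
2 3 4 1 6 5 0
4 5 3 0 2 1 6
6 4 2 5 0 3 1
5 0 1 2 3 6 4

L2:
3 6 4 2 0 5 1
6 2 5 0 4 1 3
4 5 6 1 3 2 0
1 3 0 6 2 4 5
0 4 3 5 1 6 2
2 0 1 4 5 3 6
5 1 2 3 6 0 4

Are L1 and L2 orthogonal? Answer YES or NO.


Form the n² = 49 superimposed pairs (L1[i][j], L2[i][j]), row by row (rows and columns indexed from 0):
row 0: (3,3) (1,6) (5,4) (6,2) (4,0) (0,5) (2,1)
row 1: (0,6) (2,2) (6,5) (3,0) (1,4) (4,1) (5,3)
row 2: (1,4) (6,5) (0,6) (4,1) (5,3) (2,2) (3,0)
row 3: (2,1) (3,3) (4,0) (1,6) (6,2) (5,4) (0,5)
row 4: (4,0) (5,4) (3,3) (0,5) (2,1) (1,6) (6,2)
row 5: (6,2) (4,0) (2,1) (5,4) (0,5) (3,3) (1,6)
row 6: (5,5) (0,1) (1,2) (2,3) (3,6) (6,0) (4,4)
Orthogonality requires all 49 pairs distinct.
But the pair (1,4) repeats: cell (1,4) has L1 = 1, L2 = 4, and cell (2,0) has L1 = 1, L2 = 4.
A repeated pair means some other pair never occurs (only 21 distinct pairs out of 49), so the squares are not orthogonal.
Conclusion: NO.

NO
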